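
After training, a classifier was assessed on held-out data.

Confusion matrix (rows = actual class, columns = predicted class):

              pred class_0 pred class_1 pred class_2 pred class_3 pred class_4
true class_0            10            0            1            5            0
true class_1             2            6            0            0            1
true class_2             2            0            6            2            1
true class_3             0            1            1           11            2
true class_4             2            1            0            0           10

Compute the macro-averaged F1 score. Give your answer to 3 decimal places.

Per-class F1 score (2·TP/(2·TP+FP+FN)):
  class_0: TP=10, FP=2+2+0+2=6, FN=0+1+5+0=6 → 20/32 = 0.6250
  class_1: TP=6, FP=0+0+1+1=2, FN=2+0+0+1=3 → 12/17 = 0.7059
  class_2: TP=6, FP=1+0+1+0=2, FN=2+0+2+1=5 → 12/19 = 0.6316
  class_3: TP=11, FP=5+0+2+0=7, FN=0+1+1+2=4 → 22/33 = 0.6667
  class_4: TP=10, FP=0+1+1+2=4, FN=2+1+0+0=3 → 20/27 = 0.7407
Macro-F1 score = mean = (0.6250 + 0.7059 + 0.6316 + 0.6667 + 0.7407) / 5 = 0.674

0.674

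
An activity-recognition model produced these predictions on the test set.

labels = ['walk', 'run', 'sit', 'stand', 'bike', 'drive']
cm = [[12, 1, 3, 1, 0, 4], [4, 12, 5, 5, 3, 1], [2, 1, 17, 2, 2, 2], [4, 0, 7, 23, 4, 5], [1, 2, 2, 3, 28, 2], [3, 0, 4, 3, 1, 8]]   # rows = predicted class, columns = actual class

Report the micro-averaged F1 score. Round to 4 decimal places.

0.5650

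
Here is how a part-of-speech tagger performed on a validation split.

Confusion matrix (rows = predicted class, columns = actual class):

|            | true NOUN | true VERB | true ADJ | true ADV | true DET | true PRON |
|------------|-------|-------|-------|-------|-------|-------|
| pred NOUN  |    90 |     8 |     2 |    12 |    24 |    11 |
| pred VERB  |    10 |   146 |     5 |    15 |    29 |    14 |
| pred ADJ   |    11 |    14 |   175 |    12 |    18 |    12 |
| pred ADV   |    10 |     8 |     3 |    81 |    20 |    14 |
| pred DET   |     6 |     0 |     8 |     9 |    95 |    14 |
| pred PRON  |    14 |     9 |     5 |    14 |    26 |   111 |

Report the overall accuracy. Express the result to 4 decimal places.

0.6616

Accuracy = trace / total = (90+146+175+81+95+111=698) / 1055 = 698/1055 = 0.6616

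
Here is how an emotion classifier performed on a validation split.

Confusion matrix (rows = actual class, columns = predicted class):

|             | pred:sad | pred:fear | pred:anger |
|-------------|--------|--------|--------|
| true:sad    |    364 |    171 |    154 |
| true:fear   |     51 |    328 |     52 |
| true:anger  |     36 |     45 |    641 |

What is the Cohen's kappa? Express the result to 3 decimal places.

0.581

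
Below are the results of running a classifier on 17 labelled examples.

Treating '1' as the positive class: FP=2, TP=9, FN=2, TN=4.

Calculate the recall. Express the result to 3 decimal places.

Recall = TP/(TP+FN) = 9/(9+2) = 9/11 = 0.818

0.818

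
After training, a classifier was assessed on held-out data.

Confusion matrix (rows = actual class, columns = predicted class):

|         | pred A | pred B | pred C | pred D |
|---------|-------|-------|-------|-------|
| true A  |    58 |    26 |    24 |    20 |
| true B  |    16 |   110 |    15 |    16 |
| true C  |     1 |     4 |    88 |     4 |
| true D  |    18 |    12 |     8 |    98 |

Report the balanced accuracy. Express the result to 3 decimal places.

0.695

Balanced accuracy = mean of per-class recall.
  A: recall = 58/128 = 0.4531
  B: recall = 110/157 = 0.7006
  C: recall = 88/97 = 0.9072
  D: recall = 98/136 = 0.7206
Mean = (0.4531 + 0.7006 + 0.9072 + 0.7206) / 4 = 0.695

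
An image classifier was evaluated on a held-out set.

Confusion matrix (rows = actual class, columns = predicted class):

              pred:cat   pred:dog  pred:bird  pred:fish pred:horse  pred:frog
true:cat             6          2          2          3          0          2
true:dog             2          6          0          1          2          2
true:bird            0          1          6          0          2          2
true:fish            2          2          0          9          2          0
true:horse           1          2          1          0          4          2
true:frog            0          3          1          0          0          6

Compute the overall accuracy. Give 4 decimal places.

Accuracy = trace / total = (6+6+6+9+4+6=37) / 74 = 37/74 = 0.5000

0.5000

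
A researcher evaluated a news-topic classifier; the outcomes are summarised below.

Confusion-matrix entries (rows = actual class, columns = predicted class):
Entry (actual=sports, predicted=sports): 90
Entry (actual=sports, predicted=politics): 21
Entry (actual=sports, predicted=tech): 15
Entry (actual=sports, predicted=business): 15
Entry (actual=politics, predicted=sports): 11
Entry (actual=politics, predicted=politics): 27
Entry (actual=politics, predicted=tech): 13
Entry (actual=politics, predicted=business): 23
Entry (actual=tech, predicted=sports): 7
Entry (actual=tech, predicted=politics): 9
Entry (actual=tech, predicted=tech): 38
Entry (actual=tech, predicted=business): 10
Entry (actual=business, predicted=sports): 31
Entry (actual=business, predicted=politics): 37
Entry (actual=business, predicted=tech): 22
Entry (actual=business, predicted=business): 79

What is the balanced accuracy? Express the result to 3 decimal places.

0.516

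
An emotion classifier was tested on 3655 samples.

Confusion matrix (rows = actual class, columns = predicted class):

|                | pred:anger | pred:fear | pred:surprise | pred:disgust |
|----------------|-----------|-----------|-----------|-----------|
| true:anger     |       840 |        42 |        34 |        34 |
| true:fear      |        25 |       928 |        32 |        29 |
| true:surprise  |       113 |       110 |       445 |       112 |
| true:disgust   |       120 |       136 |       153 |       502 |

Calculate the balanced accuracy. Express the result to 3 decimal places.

Balanced accuracy = mean of per-class recall.
  anger: recall = 840/950 = 0.8842
  fear: recall = 928/1014 = 0.9152
  surprise: recall = 445/780 = 0.5705
  disgust: recall = 502/911 = 0.5510
Mean = (0.8842 + 0.9152 + 0.5705 + 0.5510) / 4 = 0.730

0.730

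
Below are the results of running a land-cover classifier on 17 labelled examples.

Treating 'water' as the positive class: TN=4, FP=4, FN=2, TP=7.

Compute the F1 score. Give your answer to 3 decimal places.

0.700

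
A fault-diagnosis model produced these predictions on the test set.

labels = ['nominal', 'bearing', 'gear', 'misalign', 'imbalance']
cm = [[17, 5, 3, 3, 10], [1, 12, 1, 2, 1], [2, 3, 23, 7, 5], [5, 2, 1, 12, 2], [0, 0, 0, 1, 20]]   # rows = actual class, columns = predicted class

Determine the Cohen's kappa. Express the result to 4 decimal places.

0.5114

Observed agreement pₒ = trace/N = 84/138 = 0.60870
Expected agreement pₑ = Σ (rowᵢ·colᵢ)/N² = (38·25 + 17·22 + 40·28 + 22·25 + 21·38)/138² = 0.19912
κ = (pₒ − pₑ)/(1 − pₑ) = (0.60870 − 0.19912)/(1 − 0.19912) = 0.5114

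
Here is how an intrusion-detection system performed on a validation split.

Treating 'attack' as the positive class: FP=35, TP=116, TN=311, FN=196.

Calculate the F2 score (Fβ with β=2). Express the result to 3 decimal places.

Fβ = (1+β²)·TP / ((1+β²)·TP + β²·FN + FP), with β²=4
= 5·116 / (5·116 + 4·196 + 35) = 0.415

0.415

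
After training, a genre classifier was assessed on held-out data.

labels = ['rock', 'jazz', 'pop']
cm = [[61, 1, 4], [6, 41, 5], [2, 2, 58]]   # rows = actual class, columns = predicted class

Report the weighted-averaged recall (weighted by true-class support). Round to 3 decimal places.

Per-class recall (TP/(TP+FN)):
  rock: TP=61, FN=1+4=5 → 61/66 = 0.9242
  jazz: TP=41, FN=6+5=11 → 41/52 = 0.7885
  pop: TP=58, FN=2+2=4 → 58/62 = 0.9355
Weighted-recall = Σ (supportᵢ/N)·recallᵢ with N=180: (66/180)·0.9242 + (52/180)·0.7885 + (62/180)·0.9355 = 0.889

0.889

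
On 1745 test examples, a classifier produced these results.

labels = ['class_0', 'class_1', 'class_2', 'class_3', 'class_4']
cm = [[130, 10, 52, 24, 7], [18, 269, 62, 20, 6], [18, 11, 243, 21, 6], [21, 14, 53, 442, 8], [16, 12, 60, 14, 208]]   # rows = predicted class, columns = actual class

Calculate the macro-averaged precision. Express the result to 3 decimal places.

0.721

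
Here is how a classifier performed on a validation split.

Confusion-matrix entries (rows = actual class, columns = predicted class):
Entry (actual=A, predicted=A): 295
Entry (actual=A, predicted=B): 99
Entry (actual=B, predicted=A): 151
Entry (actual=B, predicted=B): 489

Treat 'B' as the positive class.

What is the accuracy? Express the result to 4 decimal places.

0.7582

Accuracy = (TP+TN)/N = (489+295)/1034 = 0.7582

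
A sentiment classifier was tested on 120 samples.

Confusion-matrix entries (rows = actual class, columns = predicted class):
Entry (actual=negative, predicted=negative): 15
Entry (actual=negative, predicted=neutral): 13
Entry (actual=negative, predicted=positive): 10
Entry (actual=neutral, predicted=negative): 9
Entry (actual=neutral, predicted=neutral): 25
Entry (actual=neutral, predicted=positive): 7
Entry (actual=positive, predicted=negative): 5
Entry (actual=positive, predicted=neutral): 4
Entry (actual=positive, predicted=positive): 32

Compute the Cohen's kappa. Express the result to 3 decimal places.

Observed agreement pₒ = trace/N = 72/120 = 0.6000
Expected agreement pₑ = Σ (rowᵢ·colᵢ)/N² = (38·29 + 41·42 + 41·49)/120² = 0.3356
κ = (pₒ − pₑ)/(1 − pₑ) = (0.6000 − 0.3356)/(1 − 0.3356) = 0.398

0.398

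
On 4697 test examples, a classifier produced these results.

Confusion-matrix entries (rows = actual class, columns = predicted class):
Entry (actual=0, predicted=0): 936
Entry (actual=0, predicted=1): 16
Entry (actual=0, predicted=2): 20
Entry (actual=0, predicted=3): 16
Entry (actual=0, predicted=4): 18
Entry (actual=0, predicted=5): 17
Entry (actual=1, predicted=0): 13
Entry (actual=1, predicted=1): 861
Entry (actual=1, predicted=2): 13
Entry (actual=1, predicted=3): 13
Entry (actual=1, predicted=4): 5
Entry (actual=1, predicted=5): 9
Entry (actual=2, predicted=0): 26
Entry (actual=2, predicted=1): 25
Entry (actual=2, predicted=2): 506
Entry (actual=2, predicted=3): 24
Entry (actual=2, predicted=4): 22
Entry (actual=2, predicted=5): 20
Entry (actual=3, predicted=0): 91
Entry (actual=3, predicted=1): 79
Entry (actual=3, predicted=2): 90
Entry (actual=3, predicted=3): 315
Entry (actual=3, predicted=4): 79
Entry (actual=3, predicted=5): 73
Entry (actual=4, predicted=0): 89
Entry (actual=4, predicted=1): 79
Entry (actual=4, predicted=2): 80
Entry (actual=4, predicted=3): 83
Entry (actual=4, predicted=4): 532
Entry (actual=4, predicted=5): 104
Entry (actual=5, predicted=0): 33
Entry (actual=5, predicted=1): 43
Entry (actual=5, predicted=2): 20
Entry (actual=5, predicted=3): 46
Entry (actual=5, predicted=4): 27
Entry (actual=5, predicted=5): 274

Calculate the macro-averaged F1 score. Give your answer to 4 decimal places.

0.6986

Per-class F1 score (2·TP/(2·TP+FP+FN)):
  0: TP=936, FP=13+26+91+89+33=252, FN=16+20+16+18+17=87 → 1872/2211 = 0.84668
  1: TP=861, FP=16+25+79+79+43=242, FN=13+13+13+5+9=53 → 1722/2017 = 0.85374
  2: TP=506, FP=20+13+90+80+20=223, FN=26+25+24+22+20=117 → 1012/1352 = 0.74852
  3: TP=315, FP=16+13+24+83+46=182, FN=91+79+90+79+73=412 → 630/1224 = 0.51471
  4: TP=532, FP=18+5+22+79+27=151, FN=89+79+80+83+104=435 → 1064/1650 = 0.64485
  5: TP=274, FP=17+9+20+73+104=223, FN=33+43+20+46+27=169 → 548/940 = 0.58298
Macro-F1 score = mean = (0.84668 + 0.85374 + 0.74852 + 0.51471 + 0.64485 + 0.58298) / 6 = 0.6986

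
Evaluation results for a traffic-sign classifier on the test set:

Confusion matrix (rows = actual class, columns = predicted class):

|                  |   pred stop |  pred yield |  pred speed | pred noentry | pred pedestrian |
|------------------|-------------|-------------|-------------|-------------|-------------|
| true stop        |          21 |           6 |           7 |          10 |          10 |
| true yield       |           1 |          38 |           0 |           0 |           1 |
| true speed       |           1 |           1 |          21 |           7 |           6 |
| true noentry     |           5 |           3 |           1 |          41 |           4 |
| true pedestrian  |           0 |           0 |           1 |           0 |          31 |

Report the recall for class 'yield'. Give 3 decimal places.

0.950

Treat 'yield' as positive and all other classes as negative.
recall = TP/(TP+FN).
yield: TP=38, FN=1+0+0+1=2 → 38/40 = 0.9500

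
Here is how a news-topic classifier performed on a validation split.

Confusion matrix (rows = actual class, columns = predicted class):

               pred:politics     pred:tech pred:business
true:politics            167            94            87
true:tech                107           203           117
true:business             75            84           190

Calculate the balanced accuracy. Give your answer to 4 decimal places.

Balanced accuracy = mean of per-class recall.
  politics: recall = 167/348 = 0.47989
  tech: recall = 203/427 = 0.47541
  business: recall = 190/349 = 0.54441
Mean = (0.47989 + 0.47541 + 0.54441) / 3 = 0.4999

0.4999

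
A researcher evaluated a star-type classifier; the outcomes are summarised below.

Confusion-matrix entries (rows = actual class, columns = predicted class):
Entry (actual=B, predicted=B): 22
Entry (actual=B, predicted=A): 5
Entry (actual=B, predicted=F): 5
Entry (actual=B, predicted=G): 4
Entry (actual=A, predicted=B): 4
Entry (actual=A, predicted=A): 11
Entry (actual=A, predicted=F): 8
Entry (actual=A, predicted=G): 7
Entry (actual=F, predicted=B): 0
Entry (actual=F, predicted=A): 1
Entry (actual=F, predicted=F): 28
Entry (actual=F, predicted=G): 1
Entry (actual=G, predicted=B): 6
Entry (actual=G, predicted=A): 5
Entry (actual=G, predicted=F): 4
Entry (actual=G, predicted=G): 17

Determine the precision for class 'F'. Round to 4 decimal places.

0.6222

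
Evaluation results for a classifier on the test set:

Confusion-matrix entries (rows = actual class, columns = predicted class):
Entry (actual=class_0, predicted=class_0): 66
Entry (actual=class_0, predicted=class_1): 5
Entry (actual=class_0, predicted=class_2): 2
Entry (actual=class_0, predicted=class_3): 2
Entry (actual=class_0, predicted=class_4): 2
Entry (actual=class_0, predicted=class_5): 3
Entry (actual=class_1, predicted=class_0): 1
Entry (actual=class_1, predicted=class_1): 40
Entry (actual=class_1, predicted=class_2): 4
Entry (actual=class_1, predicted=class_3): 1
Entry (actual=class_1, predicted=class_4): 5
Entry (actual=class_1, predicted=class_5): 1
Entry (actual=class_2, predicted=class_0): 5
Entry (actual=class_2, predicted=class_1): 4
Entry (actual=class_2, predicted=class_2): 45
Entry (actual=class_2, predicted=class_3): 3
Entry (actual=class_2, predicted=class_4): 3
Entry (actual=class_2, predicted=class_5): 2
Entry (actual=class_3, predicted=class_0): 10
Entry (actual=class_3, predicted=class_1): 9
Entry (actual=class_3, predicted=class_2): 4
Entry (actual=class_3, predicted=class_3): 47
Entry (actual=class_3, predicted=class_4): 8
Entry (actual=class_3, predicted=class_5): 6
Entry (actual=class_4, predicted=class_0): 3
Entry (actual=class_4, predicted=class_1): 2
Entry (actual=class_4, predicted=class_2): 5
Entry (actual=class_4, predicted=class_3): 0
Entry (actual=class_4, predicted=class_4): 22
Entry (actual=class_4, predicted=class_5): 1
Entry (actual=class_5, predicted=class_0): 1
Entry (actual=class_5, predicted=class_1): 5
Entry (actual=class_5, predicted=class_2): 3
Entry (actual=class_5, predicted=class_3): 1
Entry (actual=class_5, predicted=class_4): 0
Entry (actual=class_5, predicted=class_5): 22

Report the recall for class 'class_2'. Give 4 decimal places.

One-vs-rest for 'class_2': TP = diagonal; FP = other classes predicted 'class_2'; FN = 'class_2' predicted as other.
recall = TP/(TP+FN).
class_2: TP=45, FN=5+4+3+3+2=17 → 45/62 = 0.72581

0.7258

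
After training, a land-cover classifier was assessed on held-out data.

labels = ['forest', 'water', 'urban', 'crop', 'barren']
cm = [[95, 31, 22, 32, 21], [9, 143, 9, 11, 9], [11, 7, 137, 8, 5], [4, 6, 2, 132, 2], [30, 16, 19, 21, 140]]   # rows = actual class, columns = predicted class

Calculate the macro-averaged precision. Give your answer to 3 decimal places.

Per-class precision (TP/(TP+FP)):
  forest: TP=95, FP=9+11+4+30=54 → 95/149 = 0.6376
  water: TP=143, FP=31+7+6+16=60 → 143/203 = 0.7044
  urban: TP=137, FP=22+9+2+19=52 → 137/189 = 0.7249
  crop: TP=132, FP=32+11+8+21=72 → 132/204 = 0.6471
  barren: TP=140, FP=21+9+5+2=37 → 140/177 = 0.7910
Macro-precision = mean = (0.6376 + 0.7044 + 0.7249 + 0.6471 + 0.7910) / 5 = 0.701

0.701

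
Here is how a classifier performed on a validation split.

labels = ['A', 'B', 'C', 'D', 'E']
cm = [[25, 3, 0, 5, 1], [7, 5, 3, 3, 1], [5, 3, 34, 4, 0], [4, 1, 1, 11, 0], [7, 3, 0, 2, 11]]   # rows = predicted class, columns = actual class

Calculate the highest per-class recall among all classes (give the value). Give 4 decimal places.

0.8947

Per-class recall (TP/(TP+FN)):
  A: TP=25, FN=7+5+4+7=23 → 25/48 = 0.52083
  B: TP=5, FN=3+3+1+3=10 → 5/15 = 0.33333
  C: TP=34, FN=0+3+1+0=4 → 34/38 = 0.89474
  D: TP=11, FN=5+3+4+2=14 → 11/25 = 0.44000
  E: TP=11, FN=1+1+0+0=2 → 11/13 = 0.84615
Highest is class 'C' with recall = 0.8947.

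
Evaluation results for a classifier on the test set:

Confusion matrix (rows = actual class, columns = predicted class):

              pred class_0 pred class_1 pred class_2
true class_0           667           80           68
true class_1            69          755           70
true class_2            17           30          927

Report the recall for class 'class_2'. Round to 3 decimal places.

Take TP from the diagonal, FP from the rest of the 'class_2' prediction marginal, FN from the rest of the 'class_2' actual marginal.
recall = TP/(TP+FN).
class_2: TP=927, FN=17+30=47 → 927/974 = 0.9517

0.952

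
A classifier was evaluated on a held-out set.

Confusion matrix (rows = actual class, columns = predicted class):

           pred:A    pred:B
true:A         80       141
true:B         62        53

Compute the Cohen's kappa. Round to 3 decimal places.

Observed agreement pₒ = trace/N = 133/336 = 0.3958
Expected agreement pₑ = Σ (rowᵢ·colᵢ)/N² = (221·142 + 115·194)/336² = 0.4756
κ = (pₒ − pₑ)/(1 − pₑ) = (0.3958 − 0.4756)/(1 − 0.4756) = -0.152

-0.152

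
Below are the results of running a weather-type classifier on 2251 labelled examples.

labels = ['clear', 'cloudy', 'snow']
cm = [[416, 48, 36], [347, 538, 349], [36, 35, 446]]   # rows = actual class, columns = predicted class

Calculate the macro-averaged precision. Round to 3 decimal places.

0.641

Per-class precision (TP/(TP+FP)):
  clear: TP=416, FP=347+36=383 → 416/799 = 0.5207
  cloudy: TP=538, FP=48+35=83 → 538/621 = 0.8663
  snow: TP=446, FP=36+349=385 → 446/831 = 0.5367
Macro-precision = mean = (0.5207 + 0.8663 + 0.5367) / 3 = 0.641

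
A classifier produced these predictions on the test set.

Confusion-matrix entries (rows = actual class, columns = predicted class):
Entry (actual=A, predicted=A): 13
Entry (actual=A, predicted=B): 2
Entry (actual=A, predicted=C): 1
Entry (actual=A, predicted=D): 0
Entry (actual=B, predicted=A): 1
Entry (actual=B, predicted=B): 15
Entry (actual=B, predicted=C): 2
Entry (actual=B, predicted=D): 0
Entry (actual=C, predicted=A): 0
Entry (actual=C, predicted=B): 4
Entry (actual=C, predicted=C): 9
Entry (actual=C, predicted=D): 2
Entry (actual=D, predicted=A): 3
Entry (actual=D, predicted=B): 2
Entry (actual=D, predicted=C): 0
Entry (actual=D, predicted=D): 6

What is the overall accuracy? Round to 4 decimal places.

Accuracy = trace / total = (13+15+9+6=43) / 60 = 43/60 = 0.7167

0.7167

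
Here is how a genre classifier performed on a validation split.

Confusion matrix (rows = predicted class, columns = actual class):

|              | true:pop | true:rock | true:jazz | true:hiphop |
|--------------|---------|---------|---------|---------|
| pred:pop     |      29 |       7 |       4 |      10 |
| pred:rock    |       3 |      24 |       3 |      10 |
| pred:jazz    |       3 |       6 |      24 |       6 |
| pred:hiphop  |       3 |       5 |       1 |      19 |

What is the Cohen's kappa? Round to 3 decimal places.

0.484

Observed agreement pₒ = trace/N = 96/157 = 0.6115
Expected agreement pₑ = Σ (rowᵢ·colᵢ)/N² = (38·50 + 42·40 + 32·39 + 45·28)/157² = 0.2470
κ = (pₒ − pₑ)/(1 − pₑ) = (0.6115 − 0.2470)/(1 − 0.2470) = 0.484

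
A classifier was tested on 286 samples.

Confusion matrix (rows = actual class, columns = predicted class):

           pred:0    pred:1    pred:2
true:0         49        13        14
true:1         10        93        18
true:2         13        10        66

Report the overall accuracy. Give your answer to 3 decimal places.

Accuracy = trace / total = (49+93+66=208) / 286 = 208/286 = 0.727

0.727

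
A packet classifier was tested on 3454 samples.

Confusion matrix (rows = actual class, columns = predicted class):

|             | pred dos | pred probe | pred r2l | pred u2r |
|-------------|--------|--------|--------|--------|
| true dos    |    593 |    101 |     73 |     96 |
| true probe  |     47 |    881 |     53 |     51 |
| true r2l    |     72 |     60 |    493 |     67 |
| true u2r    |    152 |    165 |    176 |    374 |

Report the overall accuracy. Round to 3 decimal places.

Accuracy = trace / total = (593+881+493+374=2341) / 3454 = 2341/3454 = 0.678

0.678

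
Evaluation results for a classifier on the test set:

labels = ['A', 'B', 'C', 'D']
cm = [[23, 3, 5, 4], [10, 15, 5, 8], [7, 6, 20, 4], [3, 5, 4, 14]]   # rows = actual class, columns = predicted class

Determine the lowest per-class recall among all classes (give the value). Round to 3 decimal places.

0.395

Per-class recall (TP/(TP+FN)):
  A: TP=23, FN=3+5+4=12 → 23/35 = 0.6571
  B: TP=15, FN=10+5+8=23 → 15/38 = 0.3947
  C: TP=20, FN=7+6+4=17 → 20/37 = 0.5405
  D: TP=14, FN=3+5+4=12 → 14/26 = 0.5385
Lowest is class 'B' with recall = 0.395.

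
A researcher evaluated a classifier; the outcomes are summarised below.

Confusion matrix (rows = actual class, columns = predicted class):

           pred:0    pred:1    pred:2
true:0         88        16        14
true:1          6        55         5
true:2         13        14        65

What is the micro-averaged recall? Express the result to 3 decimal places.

0.754

Micro-averaging pools counts across classes: ΣTP=208, ΣFP=68, ΣFN=68.
Micro-recall = TP/(TP+FN) on pooled counts = 0.754 (equals overall accuracy in single-label multiclass).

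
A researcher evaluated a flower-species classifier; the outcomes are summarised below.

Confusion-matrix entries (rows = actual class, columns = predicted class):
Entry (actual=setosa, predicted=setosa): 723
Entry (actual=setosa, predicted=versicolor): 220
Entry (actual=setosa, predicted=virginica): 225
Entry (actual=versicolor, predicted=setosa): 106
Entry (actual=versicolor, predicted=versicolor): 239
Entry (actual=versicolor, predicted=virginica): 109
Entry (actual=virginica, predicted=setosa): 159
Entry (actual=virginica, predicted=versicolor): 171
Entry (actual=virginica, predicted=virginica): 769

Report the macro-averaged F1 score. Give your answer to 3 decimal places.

0.603

Per-class F1 score (2·TP/(2·TP+FP+FN)):
  setosa: TP=723, FP=106+159=265, FN=220+225=445 → 1446/2156 = 0.6707
  versicolor: TP=239, FP=220+171=391, FN=106+109=215 → 478/1084 = 0.4410
  virginica: TP=769, FP=225+109=334, FN=159+171=330 → 1538/2202 = 0.6985
Macro-F1 score = mean = (0.6707 + 0.4410 + 0.6985) / 3 = 0.603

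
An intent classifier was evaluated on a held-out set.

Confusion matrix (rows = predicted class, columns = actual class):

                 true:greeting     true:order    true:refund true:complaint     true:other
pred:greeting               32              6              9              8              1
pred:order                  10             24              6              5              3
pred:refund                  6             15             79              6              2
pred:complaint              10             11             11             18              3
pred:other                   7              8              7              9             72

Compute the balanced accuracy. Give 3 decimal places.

Balanced accuracy = mean of per-class recall.
  greeting: recall = 32/65 = 0.4923
  order: recall = 24/64 = 0.3750
  refund: recall = 79/112 = 0.7054
  complaint: recall = 18/46 = 0.3913
  other: recall = 72/81 = 0.8889
Mean = (0.4923 + 0.3750 + 0.7054 + 0.3913 + 0.8889) / 5 = 0.571

0.571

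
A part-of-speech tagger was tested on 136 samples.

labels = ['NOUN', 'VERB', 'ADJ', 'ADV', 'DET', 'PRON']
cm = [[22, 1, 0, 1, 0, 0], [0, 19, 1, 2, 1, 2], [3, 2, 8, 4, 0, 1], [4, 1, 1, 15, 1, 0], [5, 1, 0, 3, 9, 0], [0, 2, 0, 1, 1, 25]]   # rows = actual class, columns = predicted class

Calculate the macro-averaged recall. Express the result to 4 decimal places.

0.6942

Per-class recall (TP/(TP+FN)):
  NOUN: TP=22, FN=1+0+1+0+0=2 → 22/24 = 0.91667
  VERB: TP=19, FN=0+1+2+1+2=6 → 19/25 = 0.76000
  ADJ: TP=8, FN=3+2+4+0+1=10 → 8/18 = 0.44444
  ADV: TP=15, FN=4+1+1+1+0=7 → 15/22 = 0.68182
  DET: TP=9, FN=5+1+0+3+0=9 → 9/18 = 0.50000
  PRON: TP=25, FN=0+2+0+1+1=4 → 25/29 = 0.86207
Macro-recall = mean = (0.91667 + 0.76000 + 0.44444 + 0.68182 + 0.50000 + 0.86207) / 6 = 0.6942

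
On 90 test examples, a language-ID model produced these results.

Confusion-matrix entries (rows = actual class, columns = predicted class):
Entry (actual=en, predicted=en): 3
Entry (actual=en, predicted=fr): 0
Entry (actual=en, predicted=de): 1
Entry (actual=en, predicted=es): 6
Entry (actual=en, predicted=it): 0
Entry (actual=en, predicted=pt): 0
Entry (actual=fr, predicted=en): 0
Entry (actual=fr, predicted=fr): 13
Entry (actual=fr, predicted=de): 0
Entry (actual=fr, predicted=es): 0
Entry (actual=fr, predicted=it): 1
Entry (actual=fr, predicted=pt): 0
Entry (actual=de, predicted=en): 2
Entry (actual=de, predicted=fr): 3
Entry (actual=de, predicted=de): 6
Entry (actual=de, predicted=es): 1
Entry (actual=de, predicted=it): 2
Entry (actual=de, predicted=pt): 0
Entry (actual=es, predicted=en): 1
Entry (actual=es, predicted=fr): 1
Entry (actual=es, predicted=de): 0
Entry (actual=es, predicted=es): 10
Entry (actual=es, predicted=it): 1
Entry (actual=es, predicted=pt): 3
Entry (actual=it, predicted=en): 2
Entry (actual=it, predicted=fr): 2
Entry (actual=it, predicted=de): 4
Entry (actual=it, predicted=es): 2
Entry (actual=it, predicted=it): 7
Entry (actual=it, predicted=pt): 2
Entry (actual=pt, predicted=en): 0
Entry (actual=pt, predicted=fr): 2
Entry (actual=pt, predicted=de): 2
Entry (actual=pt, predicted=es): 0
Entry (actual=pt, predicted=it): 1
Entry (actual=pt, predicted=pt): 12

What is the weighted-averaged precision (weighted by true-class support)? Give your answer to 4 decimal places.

Per-class precision (TP/(TP+FP)):
  en: TP=3, FP=0+2+1+2+0=5 → 3/8 = 0.37500
  fr: TP=13, FP=0+3+1+2+2=8 → 13/21 = 0.61905
  de: TP=6, FP=1+0+0+4+2=7 → 6/13 = 0.46154
  es: TP=10, FP=6+0+1+2+0=9 → 10/19 = 0.52632
  it: TP=7, FP=0+1+2+1+1=5 → 7/12 = 0.58333
  pt: TP=12, FP=0+0+0+3+2=5 → 12/17 = 0.70588
Weighted-precision = Σ (supportᵢ/N)·precisionᵢ with N=90: (10/90)·0.37500 + (14/90)·0.61905 + (14/90)·0.46154 + (16/90)·0.52632 + (19/90)·0.58333 + (17/90)·0.70588 = 0.5598

0.5598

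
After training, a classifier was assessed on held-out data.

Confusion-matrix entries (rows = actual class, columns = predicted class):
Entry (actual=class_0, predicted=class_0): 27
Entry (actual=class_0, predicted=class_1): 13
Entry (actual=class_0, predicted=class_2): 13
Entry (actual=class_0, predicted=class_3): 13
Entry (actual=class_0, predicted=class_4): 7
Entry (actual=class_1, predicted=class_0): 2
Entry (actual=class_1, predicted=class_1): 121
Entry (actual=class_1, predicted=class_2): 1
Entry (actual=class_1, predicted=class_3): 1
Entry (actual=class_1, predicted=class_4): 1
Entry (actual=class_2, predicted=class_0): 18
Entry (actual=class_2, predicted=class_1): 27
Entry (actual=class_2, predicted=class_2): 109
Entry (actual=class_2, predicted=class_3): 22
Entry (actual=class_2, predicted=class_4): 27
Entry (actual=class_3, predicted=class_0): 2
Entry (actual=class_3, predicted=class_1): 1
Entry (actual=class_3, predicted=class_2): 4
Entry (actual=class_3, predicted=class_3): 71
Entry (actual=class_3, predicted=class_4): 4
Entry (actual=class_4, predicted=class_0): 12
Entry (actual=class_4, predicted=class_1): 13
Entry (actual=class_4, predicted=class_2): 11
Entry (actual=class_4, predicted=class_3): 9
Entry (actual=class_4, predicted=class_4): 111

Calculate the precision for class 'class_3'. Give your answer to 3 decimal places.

0.612

Take TP from the diagonal, FP from the rest of the 'class_3' prediction marginal, FN from the rest of the 'class_3' actual marginal.
precision = TP/(TP+FP).
class_3: TP=71, FP=13+1+22+9=45 → 71/116 = 0.6121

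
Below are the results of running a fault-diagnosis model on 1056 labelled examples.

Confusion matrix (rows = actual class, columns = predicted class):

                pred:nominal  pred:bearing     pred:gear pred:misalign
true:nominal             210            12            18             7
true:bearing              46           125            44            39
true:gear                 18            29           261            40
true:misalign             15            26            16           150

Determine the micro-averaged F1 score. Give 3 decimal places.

0.706

Micro-averaging pools counts across classes: ΣTP=746, ΣFP=310, ΣFN=310.
Micro-F1 score = 2·TP/(2·TP+FP+FN) on pooled counts = 0.706 (equals overall accuracy in single-label multiclass).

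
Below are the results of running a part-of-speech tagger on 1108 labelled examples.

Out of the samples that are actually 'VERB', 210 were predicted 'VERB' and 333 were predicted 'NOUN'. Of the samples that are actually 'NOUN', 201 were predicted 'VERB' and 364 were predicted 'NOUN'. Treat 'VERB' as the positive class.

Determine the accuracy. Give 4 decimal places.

Accuracy = (TP+TN)/N = (210+364)/1108 = 0.5181

0.5181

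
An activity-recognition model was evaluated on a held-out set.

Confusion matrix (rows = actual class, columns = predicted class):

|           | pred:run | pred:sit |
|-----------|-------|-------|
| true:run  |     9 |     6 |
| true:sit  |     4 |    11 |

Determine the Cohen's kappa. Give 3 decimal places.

Observed agreement pₒ = trace/N = 20/30 = 0.6667
Expected agreement pₑ = Σ (rowᵢ·colᵢ)/N² = (15·13 + 15·17)/30² = 0.5000
κ = (pₒ − pₑ)/(1 − pₑ) = (0.6667 − 0.5000)/(1 − 0.5000) = 0.333

0.333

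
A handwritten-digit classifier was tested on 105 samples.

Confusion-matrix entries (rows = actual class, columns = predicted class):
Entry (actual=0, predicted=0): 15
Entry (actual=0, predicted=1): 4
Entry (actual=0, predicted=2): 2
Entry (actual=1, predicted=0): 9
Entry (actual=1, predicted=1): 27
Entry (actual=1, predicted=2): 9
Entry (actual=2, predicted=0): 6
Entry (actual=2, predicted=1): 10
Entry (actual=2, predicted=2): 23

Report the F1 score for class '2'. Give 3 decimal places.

Take TP from the diagonal, FP from the rest of the '2' prediction marginal, FN from the rest of the '2' actual marginal.
F1 score = 2·TP/(2·TP+FP+FN).
2: TP=23, FP=2+9=11, FN=6+10=16 → 46/73 = 0.6301

0.630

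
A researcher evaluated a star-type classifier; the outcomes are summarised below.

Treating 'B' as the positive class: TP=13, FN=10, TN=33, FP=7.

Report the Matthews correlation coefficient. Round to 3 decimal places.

MCC = (TP·TN − FP·FN) / √((TP+FP)(TP+FN)(TN+FP)(TN+FN))
Numerator = 13·33 − 7·10 = 359
Denominator = √(20·23·40·43) = √791200 = 889.4942
MCC = 359 / 889.4942 = 0.404

0.404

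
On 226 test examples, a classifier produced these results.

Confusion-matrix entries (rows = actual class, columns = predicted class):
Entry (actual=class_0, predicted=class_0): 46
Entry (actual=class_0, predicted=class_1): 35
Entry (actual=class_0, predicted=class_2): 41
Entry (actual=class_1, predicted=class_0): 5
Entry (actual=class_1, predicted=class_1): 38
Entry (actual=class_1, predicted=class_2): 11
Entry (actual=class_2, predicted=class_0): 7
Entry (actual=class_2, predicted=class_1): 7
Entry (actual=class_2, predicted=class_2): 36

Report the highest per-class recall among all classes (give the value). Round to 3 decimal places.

0.720

Per-class recall (TP/(TP+FN)):
  class_0: TP=46, FN=35+41=76 → 46/122 = 0.3770
  class_1: TP=38, FN=5+11=16 → 38/54 = 0.7037
  class_2: TP=36, FN=7+7=14 → 36/50 = 0.7200
Highest is class 'class_2' with recall = 0.720.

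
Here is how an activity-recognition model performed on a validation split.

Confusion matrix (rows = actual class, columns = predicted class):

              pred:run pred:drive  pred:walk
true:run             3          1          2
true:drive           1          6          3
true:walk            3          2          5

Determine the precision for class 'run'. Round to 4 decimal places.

precision = TP/(TP+FP).
run: TP=3, FP=1+3=4 → 3/7 = 0.42857

0.4286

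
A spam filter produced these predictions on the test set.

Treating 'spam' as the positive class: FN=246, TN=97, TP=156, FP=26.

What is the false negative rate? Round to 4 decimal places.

0.6119

FNR = FN/(FN+TP) = 246/(246+156) = 0.6119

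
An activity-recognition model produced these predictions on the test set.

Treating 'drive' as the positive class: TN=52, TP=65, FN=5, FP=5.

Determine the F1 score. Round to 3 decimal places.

0.929

Precision = TP/(TP+FP) = 65/70 = 0.9286
Recall = TP/(TP+FN) = 65/70 = 0.9286
F1 = 2·TP/(2·TP+FP+FN) = 130/140 = 0.929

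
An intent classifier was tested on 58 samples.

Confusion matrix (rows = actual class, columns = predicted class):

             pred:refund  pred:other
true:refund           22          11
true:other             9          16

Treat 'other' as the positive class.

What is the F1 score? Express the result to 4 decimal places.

0.6154

Precision = TP/(TP+FP) = 16/27 = 0.5926
Recall = TP/(TP+FN) = 16/25 = 0.6400
F1 = 2·TP/(2·TP+FP+FN) = 32/52 = 0.6154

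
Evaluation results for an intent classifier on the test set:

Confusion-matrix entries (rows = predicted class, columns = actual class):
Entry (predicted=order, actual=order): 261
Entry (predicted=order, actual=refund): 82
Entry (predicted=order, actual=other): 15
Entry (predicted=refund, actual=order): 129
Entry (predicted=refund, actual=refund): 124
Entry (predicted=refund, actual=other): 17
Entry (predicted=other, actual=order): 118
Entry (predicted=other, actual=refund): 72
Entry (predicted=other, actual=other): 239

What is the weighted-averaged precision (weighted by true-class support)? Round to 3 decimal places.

0.614

Per-class precision (TP/(TP+FP)):
  order: TP=261, FP=82+15=97 → 261/358 = 0.7291
  refund: TP=124, FP=129+17=146 → 124/270 = 0.4593
  other: TP=239, FP=118+72=190 → 239/429 = 0.5571
Weighted-precision = Σ (supportᵢ/N)·precisionᵢ with N=1057: (508/1057)·0.7291 + (278/1057)·0.4593 + (271/1057)·0.5571 = 0.614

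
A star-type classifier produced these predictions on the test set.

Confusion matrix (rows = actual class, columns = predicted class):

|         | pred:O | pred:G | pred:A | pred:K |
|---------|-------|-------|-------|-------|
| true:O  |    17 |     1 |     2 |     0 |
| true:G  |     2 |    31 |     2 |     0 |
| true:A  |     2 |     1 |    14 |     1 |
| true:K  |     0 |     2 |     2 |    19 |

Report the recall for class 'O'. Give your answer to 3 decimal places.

0.850

Treat 'O' as positive and all other classes as negative.
recall = TP/(TP+FN).
O: TP=17, FN=1+2+0=3 → 17/20 = 0.8500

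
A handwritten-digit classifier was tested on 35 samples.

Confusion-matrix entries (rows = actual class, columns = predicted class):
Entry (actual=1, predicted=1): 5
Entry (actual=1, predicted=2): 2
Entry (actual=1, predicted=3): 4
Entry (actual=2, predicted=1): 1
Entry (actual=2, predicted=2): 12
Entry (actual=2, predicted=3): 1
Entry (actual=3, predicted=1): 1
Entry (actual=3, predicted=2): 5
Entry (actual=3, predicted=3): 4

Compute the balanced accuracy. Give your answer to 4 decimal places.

Balanced accuracy = mean of per-class recall.
  1: recall = 5/11 = 0.45455
  2: recall = 12/14 = 0.85714
  3: recall = 4/10 = 0.40000
Mean = (0.45455 + 0.85714 + 0.40000) / 3 = 0.5706

0.5706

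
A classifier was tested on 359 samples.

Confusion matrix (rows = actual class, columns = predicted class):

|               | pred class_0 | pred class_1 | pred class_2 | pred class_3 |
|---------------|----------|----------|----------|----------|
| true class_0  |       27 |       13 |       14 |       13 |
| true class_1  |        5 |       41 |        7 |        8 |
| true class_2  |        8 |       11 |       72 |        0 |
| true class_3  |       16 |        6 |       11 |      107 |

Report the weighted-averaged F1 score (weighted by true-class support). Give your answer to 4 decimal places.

0.6861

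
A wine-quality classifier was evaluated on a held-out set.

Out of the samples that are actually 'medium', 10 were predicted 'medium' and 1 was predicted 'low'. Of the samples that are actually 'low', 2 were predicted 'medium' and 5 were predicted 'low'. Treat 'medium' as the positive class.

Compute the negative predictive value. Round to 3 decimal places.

0.833

NPV = TN/(TN+FN) = 5/(5+1) = 0.833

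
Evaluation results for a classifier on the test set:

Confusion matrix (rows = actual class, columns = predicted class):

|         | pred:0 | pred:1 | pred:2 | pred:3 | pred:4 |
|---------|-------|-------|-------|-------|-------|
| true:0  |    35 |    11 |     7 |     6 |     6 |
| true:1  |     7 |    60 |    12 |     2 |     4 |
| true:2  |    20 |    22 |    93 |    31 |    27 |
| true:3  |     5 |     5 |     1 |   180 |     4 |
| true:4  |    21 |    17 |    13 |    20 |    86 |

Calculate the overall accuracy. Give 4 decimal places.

Accuracy = trace / total = (35+60+93+180+86=454) / 695 = 454/695 = 0.6532

0.6532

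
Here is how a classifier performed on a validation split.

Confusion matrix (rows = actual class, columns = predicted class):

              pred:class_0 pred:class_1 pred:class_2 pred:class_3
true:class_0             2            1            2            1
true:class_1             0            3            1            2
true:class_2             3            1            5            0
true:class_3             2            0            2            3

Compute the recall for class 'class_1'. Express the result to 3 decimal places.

0.500

One-vs-rest for 'class_1': TP = diagonal; FP = other classes predicted 'class_1'; FN = 'class_1' predicted as other.
recall = TP/(TP+FN).
class_1: TP=3, FN=0+1+2=3 → 3/6 = 0.5000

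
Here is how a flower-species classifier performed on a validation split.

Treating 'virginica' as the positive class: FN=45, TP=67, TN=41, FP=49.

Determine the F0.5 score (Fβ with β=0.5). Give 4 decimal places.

0.5816

Fβ = (1+β²)·TP / ((1+β²)·TP + β²·FN + FP), with β²=1/4
= 1.25·67 / (1.25·67 + 0.25·45 + 49) = 0.5816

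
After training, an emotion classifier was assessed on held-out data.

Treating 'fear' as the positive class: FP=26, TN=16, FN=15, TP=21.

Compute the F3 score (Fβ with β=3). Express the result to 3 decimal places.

0.566

Fβ = (1+β²)·TP / ((1+β²)·TP + β²·FN + FP), with β²=9
= 10·21 / (10·21 + 9·15 + 26) = 0.566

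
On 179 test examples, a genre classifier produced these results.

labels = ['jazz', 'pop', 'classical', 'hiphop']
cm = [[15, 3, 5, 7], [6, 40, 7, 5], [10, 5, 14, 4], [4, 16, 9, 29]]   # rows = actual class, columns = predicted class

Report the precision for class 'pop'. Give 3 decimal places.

0.625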